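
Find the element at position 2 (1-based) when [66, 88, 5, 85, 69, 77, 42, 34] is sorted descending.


Sort descending: [88, 85, 77, 69, 66, 42, 34, 5]
The 2nd element (1-indexed) is at index 1.
Value = 85
Final answer: 85


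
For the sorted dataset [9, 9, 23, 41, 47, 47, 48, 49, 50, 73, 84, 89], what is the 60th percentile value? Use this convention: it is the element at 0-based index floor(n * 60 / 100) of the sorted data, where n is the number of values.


The dataset has n = 12 elements.
Index = floor(12 * 60 / 100) = floor(720 / 100) = floor(7.2) = 7
Counting from index 0 in the sorted data, the element at index 7 is 49.
Final answer: 49


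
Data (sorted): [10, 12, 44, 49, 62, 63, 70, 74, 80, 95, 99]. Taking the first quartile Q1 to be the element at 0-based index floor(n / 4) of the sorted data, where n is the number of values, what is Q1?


The list has n = 11 elements.
Q1 index = floor(11 / 4) = floor(2.75) = 2
Counting from index 0 in the sorted data, the element at index 2 is 44.
Final answer: 44


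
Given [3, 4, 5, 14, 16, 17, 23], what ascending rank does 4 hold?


Sort ascending: [3, 4, 5, 14, 16, 17, 23]
Find 4 in the sorted list.
4 is at position 2 (1-indexed).
Final answer: 2


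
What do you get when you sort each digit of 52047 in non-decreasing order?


The number 52047 has digits: 5, 2, 0, 4, 7
Sorted: 0, 2, 4, 5, 7
Joining the sorted digits gives the result.
Final answer: 02457


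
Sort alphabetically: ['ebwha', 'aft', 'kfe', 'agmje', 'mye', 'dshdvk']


Compare strings character by character (the first differing letter decides):
  'aft' < 'agmje' since 'f' < 'g' at position 2
  'agmje' < 'dshdvk' since 'a' < 'd' at position 1
  'dshdvk' < 'ebwha' since 'd' < 'e' at position 1
  'ebwha' < 'kfe' since 'e' < 'k' at position 1
  'kfe' < 'mye' since 'k' < 'm' at position 1
Chaining these comparisons gives the alphabetical order.
Final answer: ['aft', 'agmje', 'dshdvk', 'ebwha', 'kfe', 'mye']


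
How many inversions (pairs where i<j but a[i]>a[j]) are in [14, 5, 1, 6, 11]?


For each element, count the later elements that are smaller than it:
  14 (index 0): smaller elements after it = [5, 1, 6, 11] -> 4
  5 (index 1): smaller elements after it = [1] -> 1
  1 (index 2): smaller elements after it = [] -> 0
  6 (index 3): smaller elements after it = [] -> 0
Total inversions = 4 + 1 + 0 + 0 = 5
Final answer: 5


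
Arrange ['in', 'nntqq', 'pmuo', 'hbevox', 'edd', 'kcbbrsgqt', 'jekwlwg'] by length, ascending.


Compute lengths:
  'in' has length 2
  'nntqq' has length 5
  'pmuo' has length 4
  'hbevox' has length 6
  'edd' has length 3
  'kcbbrsgqt' has length 9
  'jekwlwg' has length 7
Lengths in increasing order: 2 < 3 < 4 < 5 < 6 < 7 < 9
Listing the words in that order gives the answer.
Final answer: ['in', 'edd', 'pmuo', 'nntqq', 'hbevox', 'jekwlwg', 'kcbbrsgqt']


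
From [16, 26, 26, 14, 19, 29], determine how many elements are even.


Check each element:
  16 is even
  26 is even
  26 is even
  14 is even
  19 is odd
  29 is odd
Evens: [16, 26, 26, 14]
Count of evens = 4
Final answer: 4


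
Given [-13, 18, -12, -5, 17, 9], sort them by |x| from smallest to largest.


Compute absolute values:
  |-13| = 13
  |18| = 18
  |-12| = 12
  |-5| = 5
  |17| = 17
  |9| = 9
Absolute values in increasing order: 5 < 9 < 12 < 13 < 17 < 18
Listing the original numbers in that order gives the answer.
Final answer: [-5, 9, -12, -13, 17, 18]


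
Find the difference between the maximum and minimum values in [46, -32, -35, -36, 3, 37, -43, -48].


Maximum value: 46
Minimum value: -48
Range = 46 - (-48) = 94
Final answer: 94


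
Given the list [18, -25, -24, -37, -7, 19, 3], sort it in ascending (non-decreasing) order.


Original list: [18, -25, -24, -37, -7, 19, 3]
Repeatedly take the smallest remaining element:
  Remaining [18, -25, -24, -37, -7, 19, 3] -> smallest is -37
  Remaining [18, -25, -24, -7, 19, 3] -> smallest is -25
  Remaining [18, -24, -7, 19, 3] -> smallest is -24
  Remaining [18, -7, 19, 3] -> smallest is -7
  Remaining [18, 19, 3] -> smallest is 3
  Remaining [18, 19] -> smallest is 18
  Remaining [19] -> smallest is 19
Collecting the picks in order gives the sorted list.
Final answer: [-37, -25, -24, -7, 3, 18, 19]


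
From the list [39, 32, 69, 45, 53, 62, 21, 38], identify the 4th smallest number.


Sort ascending: [21, 32, 38, 39, 45, 53, 62, 69]
The 4th element (1-indexed) is at index 3.
Value = 39
Final answer: 39


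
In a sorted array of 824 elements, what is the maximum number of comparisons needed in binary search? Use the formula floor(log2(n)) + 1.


Binary search halves the search space each step.
Maximum comparisons = floor(log2(824)) + 1
log2(824) = 9.6865
floor(log2(824)) = 9, so 9 + 1 = 10
Final answer: 10


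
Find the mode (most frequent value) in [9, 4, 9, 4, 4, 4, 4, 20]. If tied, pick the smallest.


Count the frequency of each value:
  4 appears 5 time(s)
  9 appears 2 time(s)
  20 appears 1 time(s)
Maximum frequency is 5.
Only 4 reaches that frequency, so it is the mode.
Final answer: 4


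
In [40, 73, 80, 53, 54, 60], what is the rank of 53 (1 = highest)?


Sort descending: [80, 73, 60, 54, 53, 40]
Find 53 in the sorted list.
53 is at position 5.
Final answer: 5


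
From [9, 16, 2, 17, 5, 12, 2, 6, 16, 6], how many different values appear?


List all unique values:
Distinct values: [2, 5, 6, 9, 12, 16, 17]
Count = 7
Final answer: 7


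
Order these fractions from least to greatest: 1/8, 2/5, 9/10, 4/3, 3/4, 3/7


Convert to decimal for comparison:
  1/8 = 0.125
  2/5 = 0.4
  9/10 = 0.9
  4/3 = 1.3333
  3/4 = 0.75
  3/7 = 0.4286
Decimals in increasing order: 0.125 < 0.4 < 0.4286 < 0.75 < 0.9 < 1.3333
Writing each back as its fraction gives the sorted order.
Final answer: 1/8, 2/5, 3/7, 3/4, 9/10, 4/3


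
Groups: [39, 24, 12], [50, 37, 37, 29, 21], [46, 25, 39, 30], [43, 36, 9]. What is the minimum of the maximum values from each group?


Find max of each group:
  Group 1: [39, 24, 12] -> max = 39
  Group 2: [50, 37, 37, 29, 21] -> max = 50
  Group 3: [46, 25, 39, 30] -> max = 46
  Group 4: [43, 36, 9] -> max = 43
Maxes: [39, 50, 46, 43]
Minimum of maxes = 39
Final answer: 39


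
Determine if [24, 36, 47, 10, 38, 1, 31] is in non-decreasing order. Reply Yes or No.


Check consecutive pairs:
  24 <= 36? True
  36 <= 47? True
  47 <= 10? False
  10 <= 38? True
  38 <= 1? False
  1 <= 31? True
2 consecutive pair(s) are out of order, so the list is not sorted.
Final answer: No


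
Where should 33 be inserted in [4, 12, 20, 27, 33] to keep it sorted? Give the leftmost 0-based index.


List is sorted: [4, 12, 20, 27, 33]
We need the leftmost position where 33 can be inserted, i.e. the first index whose element is >= 33 (or the end of the list if none is).
Binary search with low=0, high=5 (0-based indices):
  low=0, high=5, mid=2: a[2]=20 < 33, so low = 3
  low=3, high=5, mid=4: a[4]=33 >= 33, so high = 4
  low=3, high=4, mid=3: a[3]=27 < 33, so low = 4
Now low = high = 4, so the insertion index is 4.
Final answer: 4


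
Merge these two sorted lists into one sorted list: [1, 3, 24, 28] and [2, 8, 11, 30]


List A: [1, 3, 24, 28]
List B: [2, 8, 11, 30]
Repeatedly compare the front elements and take the smaller:
  1 vs 2 -> take 1
  3 vs 2 -> take 2
  3 vs 8 -> take 3
  24 vs 8 -> take 8
  24 vs 11 -> take 11
  24 vs 30 -> take 24
  28 vs 30 -> take 28
  A is exhausted; append the rest of B: [30]
Final answer: [1, 2, 3, 8, 11, 24, 28, 30]


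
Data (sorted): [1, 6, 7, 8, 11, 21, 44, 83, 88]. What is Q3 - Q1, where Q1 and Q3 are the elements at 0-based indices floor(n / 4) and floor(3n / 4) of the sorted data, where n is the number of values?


The data has n = 9 elements.
Q1 index = floor(9 / 4) = floor(2.25) = 2; Q3 index = floor(3 * 9 / 4) = floor(6.75) = 6
Q1 = element at index 2 = 7
Q3 = element at index 6 = 44
IQR = 44 - 7 = 37
Final answer: 37


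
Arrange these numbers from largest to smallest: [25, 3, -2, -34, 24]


Original list: [25, 3, -2, -34, 24]
Repeatedly take the largest remaining element:
  Remaining [25, 3, -2, -34, 24] -> largest is 25
  Remaining [3, -2, -34, 24] -> largest is 24
  Remaining [3, -2, -34] -> largest is 3
  Remaining [-2, -34] -> largest is -2
  Remaining [-34] -> largest is -34
Collecting the picks in order gives the descending list.
Final answer: [25, 24, 3, -2, -34]


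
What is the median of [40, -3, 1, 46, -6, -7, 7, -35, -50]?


First, sort the list: [-50, -35, -7, -6, -3, 1, 7, 40, 46]
The list has 9 elements (odd count).
The middle index is 4 (0-based), and the element there is -3.
Final answer: -3


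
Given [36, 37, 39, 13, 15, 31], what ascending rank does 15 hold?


Sort ascending: [13, 15, 31, 36, 37, 39]
Find 15 in the sorted list.
15 is at position 2 (1-indexed).
Final answer: 2


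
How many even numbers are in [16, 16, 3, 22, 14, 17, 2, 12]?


Check each element:
  16 is even
  16 is even
  3 is odd
  22 is even
  14 is even
  17 is odd
  2 is even
  12 is even
Evens: [16, 16, 22, 14, 2, 12]
Count of evens = 6
Final answer: 6


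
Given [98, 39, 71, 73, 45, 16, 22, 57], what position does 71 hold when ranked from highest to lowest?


Sort descending: [98, 73, 71, 57, 45, 39, 22, 16]
Find 71 in the sorted list.
71 is at position 3.
Final answer: 3


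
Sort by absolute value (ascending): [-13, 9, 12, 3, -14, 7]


Compute absolute values:
  |-13| = 13
  |9| = 9
  |12| = 12
  |3| = 3
  |-14| = 14
  |7| = 7
Absolute values in increasing order: 3 < 7 < 9 < 12 < 13 < 14
Listing the original numbers in that order gives the answer.
Final answer: [3, 7, 9, 12, -13, -14]


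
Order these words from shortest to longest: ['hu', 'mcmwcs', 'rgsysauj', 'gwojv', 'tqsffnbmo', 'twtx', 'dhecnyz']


Compute lengths:
  'hu' has length 2
  'mcmwcs' has length 6
  'rgsysauj' has length 8
  'gwojv' has length 5
  'tqsffnbmo' has length 9
  'twtx' has length 4
  'dhecnyz' has length 7
Lengths in increasing order: 2 < 4 < 5 < 6 < 7 < 8 < 9
Listing the words in that order gives the answer.
Final answer: ['hu', 'twtx', 'gwojv', 'mcmwcs', 'dhecnyz', 'rgsysauj', 'tqsffnbmo']


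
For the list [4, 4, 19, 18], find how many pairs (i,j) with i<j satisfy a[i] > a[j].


For each element, count the later elements that are smaller than it:
  4 (index 0): smaller elements after it = [] -> 0
  4 (index 1): smaller elements after it = [] -> 0
  19 (index 2): smaller elements after it = [18] -> 1
Total inversions = 0 + 0 + 1 = 1
Final answer: 1


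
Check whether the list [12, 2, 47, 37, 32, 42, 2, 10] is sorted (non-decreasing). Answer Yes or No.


Check consecutive pairs:
  12 <= 2? False
  2 <= 47? True
  47 <= 37? False
  37 <= 32? False
  32 <= 42? True
  42 <= 2? False
  2 <= 10? True
4 consecutive pair(s) are out of order, so the list is not sorted.
Final answer: No


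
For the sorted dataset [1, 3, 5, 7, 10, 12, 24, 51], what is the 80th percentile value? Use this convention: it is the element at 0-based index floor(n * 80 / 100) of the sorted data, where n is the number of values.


The dataset has n = 8 elements.
Index = floor(8 * 80 / 100) = floor(640 / 100) = floor(6.4) = 6
Counting from index 0 in the sorted data, the element at index 6 is 24.
Final answer: 24


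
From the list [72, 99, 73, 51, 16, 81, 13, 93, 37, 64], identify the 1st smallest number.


Sort ascending: [13, 16, 37, 51, 64, 72, 73, 81, 93, 99]
The 1st element (1-indexed) is at index 0.
Value = 13
Final answer: 13


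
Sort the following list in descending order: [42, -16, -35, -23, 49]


Original list: [42, -16, -35, -23, 49]
Repeatedly take the largest remaining element:
  Remaining [42, -16, -35, -23, 49] -> largest is 49
  Remaining [42, -16, -35, -23] -> largest is 42
  Remaining [-16, -35, -23] -> largest is -16
  Remaining [-35, -23] -> largest is -23
  Remaining [-35] -> largest is -35
Collecting the picks in order gives the descending list.
Final answer: [49, 42, -16, -23, -35]


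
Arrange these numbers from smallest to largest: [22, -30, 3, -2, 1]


Original list: [22, -30, 3, -2, 1]
Repeatedly take the smallest remaining element:
  Remaining [22, -30, 3, -2, 1] -> smallest is -30
  Remaining [22, 3, -2, 1] -> smallest is -2
  Remaining [22, 3, 1] -> smallest is 1
  Remaining [22, 3] -> smallest is 3
  Remaining [22] -> smallest is 22
Collecting the picks in order gives the sorted list.
Final answer: [-30, -2, 1, 3, 22]


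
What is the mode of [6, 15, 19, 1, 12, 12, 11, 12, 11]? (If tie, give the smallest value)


Count the frequency of each value:
  1 appears 1 time(s)
  6 appears 1 time(s)
  11 appears 2 time(s)
  12 appears 3 time(s)
  15 appears 1 time(s)
  19 appears 1 time(s)
Maximum frequency is 3.
Only 12 reaches that frequency, so it is the mode.
Final answer: 12


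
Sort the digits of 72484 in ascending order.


The number 72484 has digits: 7, 2, 4, 8, 4
Sorted: 2, 4, 4, 7, 8
Joining the sorted digits gives the result.
Final answer: 24478


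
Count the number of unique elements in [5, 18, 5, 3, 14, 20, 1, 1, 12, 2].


List all unique values:
Distinct values: [1, 2, 3, 5, 12, 14, 18, 20]
Count = 8
Final answer: 8


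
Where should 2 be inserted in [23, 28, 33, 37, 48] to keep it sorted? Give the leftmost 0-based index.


List is sorted: [23, 28, 33, 37, 48]
We need the leftmost position where 2 can be inserted, i.e. the first index whose element is >= 2 (or the end of the list if none is).
Binary search with low=0, high=5 (0-based indices):
  low=0, high=5, mid=2: a[2]=33 >= 2, so high = 2
  low=0, high=2, mid=1: a[1]=28 >= 2, so high = 1
  low=0, high=1, mid=0: a[0]=23 >= 2, so high = 0
Now low = high = 0, so the insertion index is 0.
Final answer: 0


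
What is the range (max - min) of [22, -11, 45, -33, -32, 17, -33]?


Maximum value: 45
Minimum value: -33
Range = 45 - (-33) = 78
Final answer: 78


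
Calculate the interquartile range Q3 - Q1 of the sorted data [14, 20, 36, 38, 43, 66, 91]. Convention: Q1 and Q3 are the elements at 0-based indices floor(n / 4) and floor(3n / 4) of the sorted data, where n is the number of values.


The data has n = 7 elements.
Q1 index = floor(7 / 4) = floor(1.75) = 1; Q3 index = floor(3 * 7 / 4) = floor(5.25) = 5
Q1 = element at index 1 = 20
Q3 = element at index 5 = 66
IQR = 66 - 20 = 46
Final answer: 46


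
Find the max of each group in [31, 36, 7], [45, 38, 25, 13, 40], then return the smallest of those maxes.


Find max of each group:
  Group 1: [31, 36, 7] -> max = 36
  Group 2: [45, 38, 25, 13, 40] -> max = 45
Maxes: [36, 45]
Minimum of maxes = 36
Final answer: 36


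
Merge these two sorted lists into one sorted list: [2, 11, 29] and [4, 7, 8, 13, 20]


List A: [2, 11, 29]
List B: [4, 7, 8, 13, 20]
Repeatedly compare the front elements and take the smaller:
  2 vs 4 -> take 2
  11 vs 4 -> take 4
  11 vs 7 -> take 7
  11 vs 8 -> take 8
  11 vs 13 -> take 11
  29 vs 13 -> take 13
  29 vs 20 -> take 20
  B is exhausted; append the rest of A: [29]
Final answer: [2, 4, 7, 8, 11, 13, 20, 29]


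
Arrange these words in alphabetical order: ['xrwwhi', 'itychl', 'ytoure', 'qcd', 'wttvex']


Compare strings character by character (the first differing letter decides):
  'itychl' < 'qcd' since 'i' < 'q' at position 1
  'qcd' < 'wttvex' since 'q' < 'w' at position 1
  'wttvex' < 'xrwwhi' since 'w' < 'x' at position 1
  'xrwwhi' < 'ytoure' since 'x' < 'y' at position 1
Chaining these comparisons gives the alphabetical order.
Final answer: ['itychl', 'qcd', 'wttvex', 'xrwwhi', 'ytoure']


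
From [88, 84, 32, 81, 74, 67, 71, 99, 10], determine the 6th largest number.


Sort descending: [99, 88, 84, 81, 74, 71, 67, 32, 10]
The 6th element (1-indexed) is at index 5.
Value = 71
Final answer: 71


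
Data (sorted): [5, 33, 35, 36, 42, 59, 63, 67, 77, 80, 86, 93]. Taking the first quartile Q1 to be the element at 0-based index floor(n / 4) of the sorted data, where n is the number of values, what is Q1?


The list has n = 12 elements.
Q1 index = floor(12 / 4) = floor(3) = 3
Counting from index 0 in the sorted data, the element at index 3 is 36.
Final answer: 36


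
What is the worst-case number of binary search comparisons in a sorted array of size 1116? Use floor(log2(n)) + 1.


Binary search halves the search space each step.
Maximum comparisons = floor(log2(1116)) + 1
log2(1116) = 10.1241
floor(log2(1116)) = 10, so 10 + 1 = 11
Final answer: 11


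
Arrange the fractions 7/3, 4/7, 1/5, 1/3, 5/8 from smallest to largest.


Convert to decimal for comparison:
  7/3 = 2.3333
  4/7 = 0.5714
  1/5 = 0.2
  1/3 = 0.3333
  5/8 = 0.625
Decimals in increasing order: 0.2 < 0.3333 < 0.5714 < 0.625 < 2.3333
Writing each back as its fraction gives the sorted order.
Final answer: 1/5, 1/3, 4/7, 5/8, 7/3


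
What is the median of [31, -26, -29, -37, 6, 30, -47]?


First, sort the list: [-47, -37, -29, -26, 6, 30, 31]
The list has 7 elements (odd count).
The middle index is 3 (0-based), and the element there is -26.
Final answer: -26


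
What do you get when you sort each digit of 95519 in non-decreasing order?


The number 95519 has digits: 9, 5, 5, 1, 9
Sorted: 1, 5, 5, 9, 9
Joining the sorted digits gives the result.
Final answer: 15599


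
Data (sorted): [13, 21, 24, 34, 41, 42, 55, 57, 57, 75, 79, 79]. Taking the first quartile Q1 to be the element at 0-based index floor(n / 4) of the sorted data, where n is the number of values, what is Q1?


The list has n = 12 elements.
Q1 index = floor(12 / 4) = floor(3) = 3
Counting from index 0 in the sorted data, the element at index 3 is 34.
Final answer: 34


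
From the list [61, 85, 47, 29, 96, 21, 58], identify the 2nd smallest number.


Sort ascending: [21, 29, 47, 58, 61, 85, 96]
The 2nd element (1-indexed) is at index 1.
Value = 29
Final answer: 29


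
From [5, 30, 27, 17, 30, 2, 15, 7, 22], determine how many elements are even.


Check each element:
  5 is odd
  30 is even
  27 is odd
  17 is odd
  30 is even
  2 is even
  15 is odd
  7 is odd
  22 is even
Evens: [30, 30, 2, 22]
Count of evens = 4
Final answer: 4


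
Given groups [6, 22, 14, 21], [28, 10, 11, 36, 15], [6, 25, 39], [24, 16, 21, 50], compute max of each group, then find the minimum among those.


Find max of each group:
  Group 1: [6, 22, 14, 21] -> max = 22
  Group 2: [28, 10, 11, 36, 15] -> max = 36
  Group 3: [6, 25, 39] -> max = 39
  Group 4: [24, 16, 21, 50] -> max = 50
Maxes: [22, 36, 39, 50]
Minimum of maxes = 22
Final answer: 22


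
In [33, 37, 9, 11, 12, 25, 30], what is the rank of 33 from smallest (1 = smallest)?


Sort ascending: [9, 11, 12, 25, 30, 33, 37]
Find 33 in the sorted list.
33 is at position 6 (1-indexed).
Final answer: 6


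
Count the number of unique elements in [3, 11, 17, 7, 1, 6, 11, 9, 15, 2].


List all unique values:
Distinct values: [1, 2, 3, 6, 7, 9, 11, 15, 17]
Count = 9
Final answer: 9


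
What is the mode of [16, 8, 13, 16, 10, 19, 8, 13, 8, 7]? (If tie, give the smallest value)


Count the frequency of each value:
  7 appears 1 time(s)
  8 appears 3 time(s)
  10 appears 1 time(s)
  13 appears 2 time(s)
  16 appears 2 time(s)
  19 appears 1 time(s)
Maximum frequency is 3.
Only 8 reaches that frequency, so it is the mode.
Final answer: 8


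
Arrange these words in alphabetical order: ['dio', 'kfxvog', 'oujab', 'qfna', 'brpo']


Compare strings character by character (the first differing letter decides):
  'brpo' < 'dio' since 'b' < 'd' at position 1
  'dio' < 'kfxvog' since 'd' < 'k' at position 1
  'kfxvog' < 'oujab' since 'k' < 'o' at position 1
  'oujab' < 'qfna' since 'o' < 'q' at position 1
Chaining these comparisons gives the alphabetical order.
Final answer: ['brpo', 'dio', 'kfxvog', 'oujab', 'qfna']


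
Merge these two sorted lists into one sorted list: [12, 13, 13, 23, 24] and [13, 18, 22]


List A: [12, 13, 13, 23, 24]
List B: [13, 18, 22]
Repeatedly compare the front elements and take the smaller:
  12 vs 13 -> take 12
  13 vs 13 -> take 13
  13 vs 13 -> take 13
  23 vs 13 -> take 13
  23 vs 18 -> take 18
  23 vs 22 -> take 22
  B is exhausted; append the rest of A: [23, 24]
Final answer: [12, 13, 13, 13, 18, 22, 23, 24]


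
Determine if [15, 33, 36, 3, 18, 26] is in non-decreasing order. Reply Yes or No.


Check consecutive pairs:
  15 <= 33? True
  33 <= 36? True
  36 <= 3? False
  3 <= 18? True
  18 <= 26? True
1 consecutive pair(s) are out of order, so the list is not sorted.
Final answer: No


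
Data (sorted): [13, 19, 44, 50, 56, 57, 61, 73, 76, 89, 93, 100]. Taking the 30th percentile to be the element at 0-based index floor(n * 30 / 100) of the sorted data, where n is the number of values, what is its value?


The dataset has n = 12 elements.
Index = floor(12 * 30 / 100) = floor(360 / 100) = floor(3.6) = 3
Counting from index 0 in the sorted data, the element at index 3 is 50.
Final answer: 50


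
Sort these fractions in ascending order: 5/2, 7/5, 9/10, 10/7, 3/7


Convert to decimal for comparison:
  5/2 = 2.5
  7/5 = 1.4
  9/10 = 0.9
  10/7 = 1.4286
  3/7 = 0.4286
Decimals in increasing order: 0.4286 < 0.9 < 1.4 < 1.4286 < 2.5
Writing each back as its fraction gives the sorted order.
Final answer: 3/7, 9/10, 7/5, 10/7, 5/2


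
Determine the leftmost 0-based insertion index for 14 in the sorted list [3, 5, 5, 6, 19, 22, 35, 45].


List is sorted: [3, 5, 5, 6, 19, 22, 35, 45]
We need the leftmost position where 14 can be inserted, i.e. the first index whose element is >= 14 (or the end of the list if none is).
Binary search with low=0, high=8 (0-based indices):
  low=0, high=8, mid=4: a[4]=19 >= 14, so high = 4
  low=0, high=4, mid=2: a[2]=5 < 14, so low = 3
  low=3, high=4, mid=3: a[3]=6 < 14, so low = 4
Now low = high = 4, so the insertion index is 4.
Final answer: 4


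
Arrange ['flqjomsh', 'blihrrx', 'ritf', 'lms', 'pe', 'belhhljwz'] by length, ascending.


Compute lengths:
  'flqjomsh' has length 8
  'blihrrx' has length 7
  'ritf' has length 4
  'lms' has length 3
  'pe' has length 2
  'belhhljwz' has length 9
Lengths in increasing order: 2 < 3 < 4 < 7 < 8 < 9
Listing the words in that order gives the answer.
Final answer: ['pe', 'lms', 'ritf', 'blihrrx', 'flqjomsh', 'belhhljwz']


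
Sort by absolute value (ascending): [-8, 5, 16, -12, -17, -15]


Compute absolute values:
  |-8| = 8
  |5| = 5
  |16| = 16
  |-12| = 12
  |-17| = 17
  |-15| = 15
Absolute values in increasing order: 5 < 8 < 12 < 15 < 16 < 17
Listing the original numbers in that order gives the answer.
Final answer: [5, -8, -12, -15, 16, -17]


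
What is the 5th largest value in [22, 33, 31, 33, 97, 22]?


Sort descending: [97, 33, 33, 31, 22, 22]
The 5th element (1-indexed) is at index 4.
Value = 22
Final answer: 22


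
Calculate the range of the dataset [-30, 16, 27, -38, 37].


Maximum value: 37
Minimum value: -38
Range = 37 - (-38) = 75
Final answer: 75


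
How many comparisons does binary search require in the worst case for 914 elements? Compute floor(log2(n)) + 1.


Binary search halves the search space each step.
Maximum comparisons = floor(log2(914)) + 1
log2(914) = 9.8361
floor(log2(914)) = 9, so 9 + 1 = 10
Final answer: 10


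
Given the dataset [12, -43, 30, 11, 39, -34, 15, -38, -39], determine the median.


First, sort the list: [-43, -39, -38, -34, 11, 12, 15, 30, 39]
The list has 9 elements (odd count).
The middle index is 4 (0-based), and the element there is 11.
Final answer: 11


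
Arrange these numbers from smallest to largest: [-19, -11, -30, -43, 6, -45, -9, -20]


Original list: [-19, -11, -30, -43, 6, -45, -9, -20]
Repeatedly take the smallest remaining element:
  Remaining [-19, -11, -30, -43, 6, -45, -9, -20] -> smallest is -45
  Remaining [-19, -11, -30, -43, 6, -9, -20] -> smallest is -43
  Remaining [-19, -11, -30, 6, -9, -20] -> smallest is -30
  Remaining [-19, -11, 6, -9, -20] -> smallest is -20
  Remaining [-19, -11, 6, -9] -> smallest is -19
  Remaining [-11, 6, -9] -> smallest is -11
  Remaining [6, -9] -> smallest is -9
  Remaining [6] -> smallest is 6
Collecting the picks in order gives the sorted list.
Final answer: [-45, -43, -30, -20, -19, -11, -9, 6]


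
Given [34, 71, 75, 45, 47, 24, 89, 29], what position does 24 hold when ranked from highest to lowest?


Sort descending: [89, 75, 71, 47, 45, 34, 29, 24]
Find 24 in the sorted list.
24 is at position 8.
Final answer: 8


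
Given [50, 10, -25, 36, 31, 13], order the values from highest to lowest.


Original list: [50, 10, -25, 36, 31, 13]
Repeatedly take the largest remaining element:
  Remaining [50, 10, -25, 36, 31, 13] -> largest is 50
  Remaining [10, -25, 36, 31, 13] -> largest is 36
  Remaining [10, -25, 31, 13] -> largest is 31
  Remaining [10, -25, 13] -> largest is 13
  Remaining [10, -25] -> largest is 10
  Remaining [-25] -> largest is -25
Collecting the picks in order gives the descending list.
Final answer: [50, 36, 31, 13, 10, -25]


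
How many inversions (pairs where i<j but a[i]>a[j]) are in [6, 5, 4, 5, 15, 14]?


For each element, count the later elements that are smaller than it:
  6 (index 0): smaller elements after it = [5, 4, 5] -> 3
  5 (index 1): smaller elements after it = [4] -> 1
  4 (index 2): smaller elements after it = [] -> 0
  5 (index 3): smaller elements after it = [] -> 0
  15 (index 4): smaller elements after it = [14] -> 1
Total inversions = 3 + 1 + 0 + 0 + 1 = 5
Final answer: 5


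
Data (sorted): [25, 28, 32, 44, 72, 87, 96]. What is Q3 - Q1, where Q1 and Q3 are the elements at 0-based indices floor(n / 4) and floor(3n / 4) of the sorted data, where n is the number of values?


The data has n = 7 elements.
Q1 index = floor(7 / 4) = floor(1.75) = 1; Q3 index = floor(3 * 7 / 4) = floor(5.25) = 5
Q1 = element at index 1 = 28
Q3 = element at index 5 = 87
IQR = 87 - 28 = 59
Final answer: 59


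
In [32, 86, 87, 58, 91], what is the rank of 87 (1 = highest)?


Sort descending: [91, 87, 86, 58, 32]
Find 87 in the sorted list.
87 is at position 2.
Final answer: 2


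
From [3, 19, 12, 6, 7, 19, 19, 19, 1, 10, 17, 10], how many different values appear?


List all unique values:
Distinct values: [1, 3, 6, 7, 10, 12, 17, 19]
Count = 8
Final answer: 8


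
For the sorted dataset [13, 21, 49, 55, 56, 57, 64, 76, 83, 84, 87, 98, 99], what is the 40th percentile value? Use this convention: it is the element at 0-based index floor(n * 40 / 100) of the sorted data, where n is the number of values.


The dataset has n = 13 elements.
Index = floor(13 * 40 / 100) = floor(520 / 100) = floor(5.2) = 5
Counting from index 0 in the sorted data, the element at index 5 is 57.
Final answer: 57


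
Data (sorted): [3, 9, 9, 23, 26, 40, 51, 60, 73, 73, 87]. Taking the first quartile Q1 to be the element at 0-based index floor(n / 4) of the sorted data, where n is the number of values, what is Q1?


The list has n = 11 elements.
Q1 index = floor(11 / 4) = floor(2.75) = 2
Counting from index 0 in the sorted data, the element at index 2 is 9.
Final answer: 9


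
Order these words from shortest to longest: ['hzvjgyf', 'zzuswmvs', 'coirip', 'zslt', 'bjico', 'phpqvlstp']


Compute lengths:
  'hzvjgyf' has length 7
  'zzuswmvs' has length 8
  'coirip' has length 6
  'zslt' has length 4
  'bjico' has length 5
  'phpqvlstp' has length 9
Lengths in increasing order: 4 < 5 < 6 < 7 < 8 < 9
Listing the words in that order gives the answer.
Final answer: ['zslt', 'bjico', 'coirip', 'hzvjgyf', 'zzuswmvs', 'phpqvlstp']


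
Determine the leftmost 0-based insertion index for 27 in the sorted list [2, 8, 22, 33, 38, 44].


List is sorted: [2, 8, 22, 33, 38, 44]
We need the leftmost position where 27 can be inserted, i.e. the first index whose element is >= 27 (or the end of the list if none is).
Binary search with low=0, high=6 (0-based indices):
  low=0, high=6, mid=3: a[3]=33 >= 27, so high = 3
  low=0, high=3, mid=1: a[1]=8 < 27, so low = 2
  low=2, high=3, mid=2: a[2]=22 < 27, so low = 3
Now low = high = 3, so the insertion index is 3.
Final answer: 3


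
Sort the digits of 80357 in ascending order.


The number 80357 has digits: 8, 0, 3, 5, 7
Sorted: 0, 3, 5, 7, 8
Joining the sorted digits gives the result.
Final answer: 03578


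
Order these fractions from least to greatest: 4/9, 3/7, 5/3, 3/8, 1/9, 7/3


Convert to decimal for comparison:
  4/9 = 0.4444
  3/7 = 0.4286
  5/3 = 1.6667
  3/8 = 0.375
  1/9 = 0.1111
  7/3 = 2.3333
Decimals in increasing order: 0.1111 < 0.375 < 0.4286 < 0.4444 < 1.6667 < 2.3333
Writing each back as its fraction gives the sorted order.
Final answer: 1/9, 3/8, 3/7, 4/9, 5/3, 7/3


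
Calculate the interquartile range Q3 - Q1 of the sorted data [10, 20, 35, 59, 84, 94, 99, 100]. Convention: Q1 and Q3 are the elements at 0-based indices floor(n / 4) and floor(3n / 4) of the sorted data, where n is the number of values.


The data has n = 8 elements.
Q1 index = floor(8 / 4) = floor(2) = 2; Q3 index = floor(3 * 8 / 4) = floor(6) = 6
Q1 = element at index 2 = 35
Q3 = element at index 6 = 99
IQR = 99 - 35 = 64
Final answer: 64


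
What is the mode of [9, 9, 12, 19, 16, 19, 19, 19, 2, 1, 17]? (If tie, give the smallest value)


Count the frequency of each value:
  1 appears 1 time(s)
  2 appears 1 time(s)
  9 appears 2 time(s)
  12 appears 1 time(s)
  16 appears 1 time(s)
  17 appears 1 time(s)
  19 appears 4 time(s)
Maximum frequency is 4.
Only 19 reaches that frequency, so it is the mode.
Final answer: 19


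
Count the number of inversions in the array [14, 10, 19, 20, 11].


For each element, count the later elements that are smaller than it:
  14 (index 0): smaller elements after it = [10, 11] -> 2
  10 (index 1): smaller elements after it = [] -> 0
  19 (index 2): smaller elements after it = [11] -> 1
  20 (index 3): smaller elements after it = [11] -> 1
Total inversions = 2 + 0 + 1 + 1 = 4
Final answer: 4


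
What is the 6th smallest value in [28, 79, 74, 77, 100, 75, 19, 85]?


Sort ascending: [19, 28, 74, 75, 77, 79, 85, 100]
The 6th element (1-indexed) is at index 5.
Value = 79
Final answer: 79


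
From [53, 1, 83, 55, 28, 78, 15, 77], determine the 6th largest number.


Sort descending: [83, 78, 77, 55, 53, 28, 15, 1]
The 6th element (1-indexed) is at index 5.
Value = 28
Final answer: 28


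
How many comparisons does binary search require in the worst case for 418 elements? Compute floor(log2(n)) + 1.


Binary search halves the search space each step.
Maximum comparisons = floor(log2(418)) + 1
log2(418) = 8.7074
floor(log2(418)) = 8, so 8 + 1 = 9
Final answer: 9


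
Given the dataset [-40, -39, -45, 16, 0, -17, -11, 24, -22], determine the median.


First, sort the list: [-45, -40, -39, -22, -17, -11, 0, 16, 24]
The list has 9 elements (odd count).
The middle index is 4 (0-based), and the element there is -17.
Final answer: -17


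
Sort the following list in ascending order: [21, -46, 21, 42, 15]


Original list: [21, -46, 21, 42, 15]
Repeatedly take the smallest remaining element:
  Remaining [21, -46, 21, 42, 15] -> smallest is -46
  Remaining [21, 21, 42, 15] -> smallest is 15
  Remaining [21, 21, 42] -> smallest is 21
  Remaining [21, 42] -> smallest is 21
  Remaining [42] -> smallest is 42
Collecting the picks in order gives the sorted list.
Final answer: [-46, 15, 21, 21, 42]


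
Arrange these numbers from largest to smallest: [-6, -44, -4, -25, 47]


Original list: [-6, -44, -4, -25, 47]
Repeatedly take the largest remaining element:
  Remaining [-6, -44, -4, -25, 47] -> largest is 47
  Remaining [-6, -44, -4, -25] -> largest is -4
  Remaining [-6, -44, -25] -> largest is -6
  Remaining [-44, -25] -> largest is -25
  Remaining [-44] -> largest is -44
Collecting the picks in order gives the descending list.
Final answer: [47, -4, -6, -25, -44]


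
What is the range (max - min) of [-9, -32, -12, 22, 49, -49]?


Maximum value: 49
Minimum value: -49
Range = 49 - (-49) = 98
Final answer: 98


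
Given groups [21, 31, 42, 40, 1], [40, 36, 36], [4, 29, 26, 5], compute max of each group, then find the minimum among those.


Find max of each group:
  Group 1: [21, 31, 42, 40, 1] -> max = 42
  Group 2: [40, 36, 36] -> max = 40
  Group 3: [4, 29, 26, 5] -> max = 29
Maxes: [42, 40, 29]
Minimum of maxes = 29
Final answer: 29


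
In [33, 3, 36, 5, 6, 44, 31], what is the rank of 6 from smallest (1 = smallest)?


Sort ascending: [3, 5, 6, 31, 33, 36, 44]
Find 6 in the sorted list.
6 is at position 3 (1-indexed).
Final answer: 3


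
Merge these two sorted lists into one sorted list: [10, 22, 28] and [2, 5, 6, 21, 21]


List A: [10, 22, 28]
List B: [2, 5, 6, 21, 21]
Repeatedly compare the front elements and take the smaller:
  10 vs 2 -> take 2
  10 vs 5 -> take 5
  10 vs 6 -> take 6
  10 vs 21 -> take 10
  22 vs 21 -> take 21
  22 vs 21 -> take 21
  B is exhausted; append the rest of A: [22, 28]
Final answer: [2, 5, 6, 10, 21, 21, 22, 28]


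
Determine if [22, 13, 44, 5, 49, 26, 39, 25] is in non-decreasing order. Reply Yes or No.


Check consecutive pairs:
  22 <= 13? False
  13 <= 44? True
  44 <= 5? False
  5 <= 49? True
  49 <= 26? False
  26 <= 39? True
  39 <= 25? False
4 consecutive pair(s) are out of order, so the list is not sorted.
Final answer: No


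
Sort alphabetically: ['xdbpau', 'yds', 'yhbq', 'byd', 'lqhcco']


Compare strings character by character (the first differing letter decides):
  'byd' < 'lqhcco' since 'b' < 'l' at position 1
  'lqhcco' < 'xdbpau' since 'l' < 'x' at position 1
  'xdbpau' < 'yds' since 'x' < 'y' at position 1
  'yds' < 'yhbq' since 'd' < 'h' at position 2
Chaining these comparisons gives the alphabetical order.
Final answer: ['byd', 'lqhcco', 'xdbpau', 'yds', 'yhbq']


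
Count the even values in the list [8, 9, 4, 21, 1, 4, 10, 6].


Check each element:
  8 is even
  9 is odd
  4 is even
  21 is odd
  1 is odd
  4 is even
  10 is even
  6 is even
Evens: [8, 4, 4, 10, 6]
Count of evens = 5
Final answer: 5


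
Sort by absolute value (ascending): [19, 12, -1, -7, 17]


Compute absolute values:
  |19| = 19
  |12| = 12
  |-1| = 1
  |-7| = 7
  |17| = 17
Absolute values in increasing order: 1 < 7 < 12 < 17 < 19
Listing the original numbers in that order gives the answer.
Final answer: [-1, -7, 12, 17, 19]


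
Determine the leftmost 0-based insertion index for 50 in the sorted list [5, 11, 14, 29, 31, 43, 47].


List is sorted: [5, 11, 14, 29, 31, 43, 47]
We need the leftmost position where 50 can be inserted, i.e. the first index whose element is >= 50 (or the end of the list if none is).
Binary search with low=0, high=7 (0-based indices):
  low=0, high=7, mid=3: a[3]=29 < 50, so low = 4
  low=4, high=7, mid=5: a[5]=43 < 50, so low = 6
  low=6, high=7, mid=6: a[6]=47 < 50, so low = 7
Now low = high = 7, so the insertion index is 7.
Final answer: 7


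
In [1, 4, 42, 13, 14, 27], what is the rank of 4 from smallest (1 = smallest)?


Sort ascending: [1, 4, 13, 14, 27, 42]
Find 4 in the sorted list.
4 is at position 2 (1-indexed).
Final answer: 2


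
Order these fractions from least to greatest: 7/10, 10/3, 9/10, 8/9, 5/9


Convert to decimal for comparison:
  7/10 = 0.7
  10/3 = 3.3333
  9/10 = 0.9
  8/9 = 0.8889
  5/9 = 0.5556
Decimals in increasing order: 0.5556 < 0.7 < 0.8889 < 0.9 < 3.3333
Writing each back as its fraction gives the sorted order.
Final answer: 5/9, 7/10, 8/9, 9/10, 10/3


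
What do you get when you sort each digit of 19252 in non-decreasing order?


The number 19252 has digits: 1, 9, 2, 5, 2
Sorted: 1, 2, 2, 5, 9
Joining the sorted digits gives the result.
Final answer: 12259


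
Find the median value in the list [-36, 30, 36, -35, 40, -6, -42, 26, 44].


First, sort the list: [-42, -36, -35, -6, 26, 30, 36, 40, 44]
The list has 9 elements (odd count).
The middle index is 4 (0-based), and the element there is 26.
Final answer: 26


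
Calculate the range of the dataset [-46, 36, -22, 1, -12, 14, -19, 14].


Maximum value: 36
Minimum value: -46
Range = 36 - (-46) = 82
Final answer: 82


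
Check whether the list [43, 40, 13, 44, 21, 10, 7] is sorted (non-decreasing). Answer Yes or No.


Check consecutive pairs:
  43 <= 40? False
  40 <= 13? False
  13 <= 44? True
  44 <= 21? False
  21 <= 10? False
  10 <= 7? False
5 consecutive pair(s) are out of order, so the list is not sorted.
Final answer: No


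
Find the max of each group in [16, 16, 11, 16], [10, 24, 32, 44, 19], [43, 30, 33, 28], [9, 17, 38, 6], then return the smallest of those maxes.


Find max of each group:
  Group 1: [16, 16, 11, 16] -> max = 16
  Group 2: [10, 24, 32, 44, 19] -> max = 44
  Group 3: [43, 30, 33, 28] -> max = 43
  Group 4: [9, 17, 38, 6] -> max = 38
Maxes: [16, 44, 43, 38]
Minimum of maxes = 16
Final answer: 16


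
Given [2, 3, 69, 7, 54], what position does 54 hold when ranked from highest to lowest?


Sort descending: [69, 54, 7, 3, 2]
Find 54 in the sorted list.
54 is at position 2.
Final answer: 2


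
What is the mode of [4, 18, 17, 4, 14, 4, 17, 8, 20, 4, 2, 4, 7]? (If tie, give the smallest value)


Count the frequency of each value:
  2 appears 1 time(s)
  4 appears 5 time(s)
  7 appears 1 time(s)
  8 appears 1 time(s)
  14 appears 1 time(s)
  17 appears 2 time(s)
  18 appears 1 time(s)
  20 appears 1 time(s)
Maximum frequency is 5.
Only 4 reaches that frequency, so it is the mode.
Final answer: 4


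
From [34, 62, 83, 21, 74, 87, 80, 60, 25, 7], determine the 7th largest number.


Sort descending: [87, 83, 80, 74, 62, 60, 34, 25, 21, 7]
The 7th element (1-indexed) is at index 6.
Value = 34
Final answer: 34


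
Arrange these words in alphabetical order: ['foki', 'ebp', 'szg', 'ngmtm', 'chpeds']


Compare strings character by character (the first differing letter decides):
  'chpeds' < 'ebp' since 'c' < 'e' at position 1
  'ebp' < 'foki' since 'e' < 'f' at position 1
  'foki' < 'ngmtm' since 'f' < 'n' at position 1
  'ngmtm' < 'szg' since 'n' < 's' at position 1
Chaining these comparisons gives the alphabetical order.
Final answer: ['chpeds', 'ebp', 'foki', 'ngmtm', 'szg']


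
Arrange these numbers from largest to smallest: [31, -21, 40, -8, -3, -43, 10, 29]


Original list: [31, -21, 40, -8, -3, -43, 10, 29]
Repeatedly take the largest remaining element:
  Remaining [31, -21, 40, -8, -3, -43, 10, 29] -> largest is 40
  Remaining [31, -21, -8, -3, -43, 10, 29] -> largest is 31
  Remaining [-21, -8, -3, -43, 10, 29] -> largest is 29
  Remaining [-21, -8, -3, -43, 10] -> largest is 10
  Remaining [-21, -8, -3, -43] -> largest is -3
  Remaining [-21, -8, -43] -> largest is -8
  Remaining [-21, -43] -> largest is -21
  Remaining [-43] -> largest is -43
Collecting the picks in order gives the descending list.
Final answer: [40, 31, 29, 10, -3, -8, -21, -43]


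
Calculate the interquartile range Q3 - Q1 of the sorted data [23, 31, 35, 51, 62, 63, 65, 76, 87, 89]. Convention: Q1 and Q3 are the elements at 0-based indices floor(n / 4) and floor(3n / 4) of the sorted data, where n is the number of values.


The data has n = 10 elements.
Q1 index = floor(10 / 4) = floor(2.5) = 2; Q3 index = floor(3 * 10 / 4) = floor(7.5) = 7
Q1 = element at index 2 = 35
Q3 = element at index 7 = 76
IQR = 76 - 35 = 41
Final answer: 41


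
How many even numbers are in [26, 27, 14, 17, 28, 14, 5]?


Check each element:
  26 is even
  27 is odd
  14 is even
  17 is odd
  28 is even
  14 is even
  5 is odd
Evens: [26, 14, 28, 14]
Count of evens = 4
Final answer: 4


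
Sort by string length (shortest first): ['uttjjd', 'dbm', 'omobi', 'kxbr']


Compute lengths:
  'uttjjd' has length 6
  'dbm' has length 3
  'omobi' has length 5
  'kxbr' has length 4
Lengths in increasing order: 3 < 4 < 5 < 6
Listing the words in that order gives the answer.
Final answer: ['dbm', 'kxbr', 'omobi', 'uttjjd']


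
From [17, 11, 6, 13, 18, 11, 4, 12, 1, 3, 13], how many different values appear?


List all unique values:
Distinct values: [1, 3, 4, 6, 11, 12, 13, 17, 18]
Count = 9
Final answer: 9
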